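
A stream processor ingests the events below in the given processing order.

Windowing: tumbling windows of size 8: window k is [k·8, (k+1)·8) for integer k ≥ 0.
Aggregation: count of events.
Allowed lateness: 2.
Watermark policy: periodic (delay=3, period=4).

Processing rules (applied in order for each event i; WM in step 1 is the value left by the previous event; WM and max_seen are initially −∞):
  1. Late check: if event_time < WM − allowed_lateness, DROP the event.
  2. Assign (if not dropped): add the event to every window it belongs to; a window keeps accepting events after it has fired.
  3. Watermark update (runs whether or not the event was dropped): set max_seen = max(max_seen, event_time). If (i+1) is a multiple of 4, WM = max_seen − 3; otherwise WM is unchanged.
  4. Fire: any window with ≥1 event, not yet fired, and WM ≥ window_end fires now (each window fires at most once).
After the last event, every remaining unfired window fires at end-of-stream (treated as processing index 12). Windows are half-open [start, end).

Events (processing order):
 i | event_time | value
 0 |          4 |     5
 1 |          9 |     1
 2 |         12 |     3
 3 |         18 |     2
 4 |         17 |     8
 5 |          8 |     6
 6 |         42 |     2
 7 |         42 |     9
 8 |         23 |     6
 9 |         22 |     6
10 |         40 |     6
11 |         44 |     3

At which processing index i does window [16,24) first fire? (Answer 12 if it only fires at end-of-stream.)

i=0 t=4 v=5: → [0,8); WM=−∞
i=1 t=9 v=1: → [8,16); WM=−∞
i=2 t=12 v=3: → [8,16); WM=−∞
i=3 t=18 v=2: → [16,24); WM=15; [0,8) fires=1
i=4 t=17 v=8: → [16,24); WM=15
i=5 t=8 v=6: DROP (t<15-2); WM=15
i=6 t=42 v=2: → [40,48); WM=15
i=7 t=42 v=9: → [40,48); WM=39; [8,16) fires=2 [16,24) fires=2
i=8 t=23 v=6: DROP (t<39-2); WM=39
i=9 t=22 v=6: DROP (t<39-2); WM=39
i=10 t=40 v=6: → [40,48); WM=39
i=11 t=44 v=3: → [40,48); WM=41

7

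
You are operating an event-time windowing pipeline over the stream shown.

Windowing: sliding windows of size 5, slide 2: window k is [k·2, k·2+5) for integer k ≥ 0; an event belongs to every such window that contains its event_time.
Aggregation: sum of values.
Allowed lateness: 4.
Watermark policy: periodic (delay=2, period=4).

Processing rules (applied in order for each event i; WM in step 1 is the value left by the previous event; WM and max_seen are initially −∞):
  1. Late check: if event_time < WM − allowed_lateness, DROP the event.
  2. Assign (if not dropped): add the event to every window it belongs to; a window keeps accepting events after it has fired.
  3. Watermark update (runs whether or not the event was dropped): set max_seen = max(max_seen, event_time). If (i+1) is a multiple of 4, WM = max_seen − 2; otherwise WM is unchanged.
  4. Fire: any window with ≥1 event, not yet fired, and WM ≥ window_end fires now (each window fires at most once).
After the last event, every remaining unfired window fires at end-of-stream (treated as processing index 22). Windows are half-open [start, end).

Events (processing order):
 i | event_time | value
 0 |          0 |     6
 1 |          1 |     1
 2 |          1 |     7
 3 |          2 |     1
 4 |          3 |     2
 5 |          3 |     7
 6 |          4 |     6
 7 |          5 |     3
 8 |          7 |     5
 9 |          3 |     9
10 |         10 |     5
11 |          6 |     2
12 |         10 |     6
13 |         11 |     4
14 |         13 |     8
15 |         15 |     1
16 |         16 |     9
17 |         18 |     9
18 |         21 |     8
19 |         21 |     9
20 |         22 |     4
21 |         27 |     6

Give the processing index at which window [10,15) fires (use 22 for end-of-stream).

i=0 t=0 v=6: → [0,5); WM=−∞
i=1 t=1 v=1: → [0,5); WM=−∞
i=2 t=1 v=7: → [0,5); WM=−∞
i=3 t=2 v=1: → [2,7),[0,5); WM=0
i=4 t=3 v=2: → [2,7),[0,5); WM=0
i=5 t=3 v=7: → [2,7),[0,5); WM=0
i=6 t=4 v=6: → [4,9),[2,7),[0,5); WM=0
i=7 t=5 v=3: → [4,9),[2,7); WM=3
i=8 t=7 v=5: → [6,11),[4,9); WM=3
i=9 t=3 v=9: → [2,7),[0,5); WM=3
i=10 t=10 v=5: → [10,15),[8,13),[6,11); WM=3
i=11 t=6 v=2: → [6,11),[4,9),[2,7); WM=8; [0,5) fires=39 [2,7) fires=30
i=12 t=10 v=6: → [10,15),[8,13),[6,11); WM=8
i=13 t=11 v=4: → [10,15),[8,13); WM=8
i=14 t=13 v=8: → [12,17),[10,15); WM=8
i=15 t=15 v=1: → [14,19),[12,17); WM=13; [4,9) fires=16 [6,11) fires=18 [8,13) fires=15
i=16 t=16 v=9: → [16,21),[14,19),[12,17); WM=13
i=17 t=18 v=9: → [18,23),[16,21),[14,19); WM=13
i=18 t=21 v=8: → [20,25),[18,23); WM=13
i=19 t=21 v=9: → [20,25),[18,23); WM=19; [10,15) fires=23 [12,17) fires=18 [14,19) fires=19
i=20 t=22 v=4: → [22,27),[20,25),[18,23); WM=19
i=21 t=27 v=6: → [26,31),[24,29); WM=19

19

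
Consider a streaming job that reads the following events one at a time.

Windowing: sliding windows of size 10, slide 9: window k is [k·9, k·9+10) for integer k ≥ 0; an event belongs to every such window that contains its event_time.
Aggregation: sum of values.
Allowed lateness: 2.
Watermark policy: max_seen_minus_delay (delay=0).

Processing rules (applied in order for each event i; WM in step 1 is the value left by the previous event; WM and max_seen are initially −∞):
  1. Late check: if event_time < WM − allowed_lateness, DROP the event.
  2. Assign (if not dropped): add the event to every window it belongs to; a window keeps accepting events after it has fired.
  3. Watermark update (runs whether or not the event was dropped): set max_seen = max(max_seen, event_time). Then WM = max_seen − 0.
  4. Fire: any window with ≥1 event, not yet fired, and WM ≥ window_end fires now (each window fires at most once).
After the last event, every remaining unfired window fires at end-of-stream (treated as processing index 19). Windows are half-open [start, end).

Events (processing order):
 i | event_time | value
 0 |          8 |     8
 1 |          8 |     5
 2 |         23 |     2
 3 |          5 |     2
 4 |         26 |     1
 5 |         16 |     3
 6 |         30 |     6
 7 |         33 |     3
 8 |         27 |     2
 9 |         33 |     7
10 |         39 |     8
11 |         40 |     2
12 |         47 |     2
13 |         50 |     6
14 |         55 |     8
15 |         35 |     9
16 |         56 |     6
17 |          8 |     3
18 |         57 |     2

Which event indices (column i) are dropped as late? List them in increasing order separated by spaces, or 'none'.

3 5 8 15 17

i=0 t=8 v=8: → [0,10); WM=8
i=1 t=8 v=5: → [0,10); WM=8
i=2 t=23 v=2: → [18,28); WM=23; [0,10) fires=13
i=3 t=5 v=2: DROP (t<23-2); WM=23
i=4 t=26 v=1: → [18,28); WM=26
i=5 t=16 v=3: DROP (t<26-2); WM=26
i=6 t=30 v=6: → [27,37); WM=30; [18,28) fires=3
i=7 t=33 v=3: → [27,37); WM=33
i=8 t=27 v=2: DROP (t<33-2); WM=33
i=9 t=33 v=7: → [27,37); WM=33
i=10 t=39 v=8: → [36,46); WM=39; [27,37) fires=16
i=11 t=40 v=2: → [36,46); WM=40
i=12 t=47 v=2: → [45,55); WM=47; [36,46) fires=10
i=13 t=50 v=6: → [45,55); WM=50
i=14 t=55 v=8: → [54,64); WM=55; [45,55) fires=8
i=15 t=35 v=9: DROP (t<55-2); WM=55
i=16 t=56 v=6: → [54,64); WM=56
i=17 t=8 v=3: DROP (t<56-2); WM=56
i=18 t=57 v=2: → [54,64); WM=57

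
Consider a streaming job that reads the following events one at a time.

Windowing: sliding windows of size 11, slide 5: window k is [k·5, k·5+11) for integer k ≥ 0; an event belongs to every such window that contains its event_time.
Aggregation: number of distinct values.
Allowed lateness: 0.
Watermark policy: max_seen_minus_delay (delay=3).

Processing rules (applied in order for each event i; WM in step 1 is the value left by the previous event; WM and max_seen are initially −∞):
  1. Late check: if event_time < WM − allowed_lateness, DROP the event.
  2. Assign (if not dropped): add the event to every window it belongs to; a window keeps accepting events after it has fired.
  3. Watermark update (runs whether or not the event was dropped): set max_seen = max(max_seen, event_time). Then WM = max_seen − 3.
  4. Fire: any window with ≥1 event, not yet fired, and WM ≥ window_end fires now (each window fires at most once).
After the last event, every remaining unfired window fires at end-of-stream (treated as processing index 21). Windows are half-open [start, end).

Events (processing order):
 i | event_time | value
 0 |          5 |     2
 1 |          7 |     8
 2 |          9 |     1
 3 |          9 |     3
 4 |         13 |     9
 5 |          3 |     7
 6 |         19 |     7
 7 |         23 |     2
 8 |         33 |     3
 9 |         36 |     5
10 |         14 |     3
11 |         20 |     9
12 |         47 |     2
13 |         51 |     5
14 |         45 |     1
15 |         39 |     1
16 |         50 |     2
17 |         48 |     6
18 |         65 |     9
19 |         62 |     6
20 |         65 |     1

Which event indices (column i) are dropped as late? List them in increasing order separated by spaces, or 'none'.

i=0 t=5 v=2: → [5,16),[0,11); WM=2
i=1 t=7 v=8: → [5,16),[0,11); WM=4
i=2 t=9 v=1: → [5,16),[0,11); WM=6
i=3 t=9 v=3: → [5,16),[0,11); WM=6
i=4 t=13 v=9: → [10,21),[5,16); WM=10
i=5 t=3 v=7: DROP (t<10-0); WM=10
i=6 t=19 v=7: → [15,26),[10,21); WM=16; [0,11) fires=4 [5,16) fires=5
i=7 t=23 v=2: → [20,31),[15,26); WM=20
i=8 t=33 v=3: → [30,41),[25,36); WM=30; [10,21) fires=2 [15,26) fires=2
i=9 t=36 v=5: → [35,46),[30,41); WM=33; [20,31) fires=1
i=10 t=14 v=3: DROP (t<33-0); WM=33
i=11 t=20 v=9: DROP (t<33-0); WM=33
i=12 t=47 v=2: → [45,56),[40,51); WM=44; [25,36) fires=1 [30,41) fires=2
i=13 t=51 v=5: → [50,61),[45,56); WM=48; [35,46) fires=1
i=14 t=45 v=1: DROP (t<48-0); WM=48
i=15 t=39 v=1: DROP (t<48-0); WM=48
i=16 t=50 v=2: → [50,61),[45,56),[40,51); WM=48
i=17 t=48 v=6: → [45,56),[40,51); WM=48
i=18 t=65 v=9: → [65,76),[60,71),[55,66); WM=62; [40,51) fires=2 [45,56) fires=3 [50,61) fires=2
i=19 t=62 v=6: → [60,71),[55,66); WM=62
i=20 t=65 v=1: → [65,76),[60,71),[55,66); WM=62

5 10 11 14 15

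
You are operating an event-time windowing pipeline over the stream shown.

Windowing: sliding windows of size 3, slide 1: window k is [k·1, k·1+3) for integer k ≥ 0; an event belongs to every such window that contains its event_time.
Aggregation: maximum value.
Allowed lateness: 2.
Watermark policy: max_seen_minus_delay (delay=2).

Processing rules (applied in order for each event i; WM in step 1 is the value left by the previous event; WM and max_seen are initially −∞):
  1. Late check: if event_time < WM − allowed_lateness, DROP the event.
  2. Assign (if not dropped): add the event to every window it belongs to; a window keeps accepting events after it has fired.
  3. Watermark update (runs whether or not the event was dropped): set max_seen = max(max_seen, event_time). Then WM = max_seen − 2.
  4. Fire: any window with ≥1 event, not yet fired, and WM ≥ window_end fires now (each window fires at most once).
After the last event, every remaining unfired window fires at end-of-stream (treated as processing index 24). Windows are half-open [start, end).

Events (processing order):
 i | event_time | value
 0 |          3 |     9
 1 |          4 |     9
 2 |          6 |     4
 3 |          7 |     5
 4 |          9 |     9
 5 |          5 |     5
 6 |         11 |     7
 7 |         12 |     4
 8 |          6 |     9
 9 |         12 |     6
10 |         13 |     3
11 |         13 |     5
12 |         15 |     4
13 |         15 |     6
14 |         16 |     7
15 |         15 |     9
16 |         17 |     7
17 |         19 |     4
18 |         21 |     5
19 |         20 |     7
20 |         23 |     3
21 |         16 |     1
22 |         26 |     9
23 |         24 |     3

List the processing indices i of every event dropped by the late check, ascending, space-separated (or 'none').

8 21

i=0 t=3 v=9: → [3,6),[2,5),[1,4); WM=1
i=1 t=4 v=9: → [4,7),[3,6),[2,5); WM=2
i=2 t=6 v=4: → [6,9),[5,8),[4,7); WM=4; [1,4) fires=9
i=3 t=7 v=5: → [7,10),[6,9),[5,8); WM=5; [2,5) fires=9
i=4 t=9 v=9: → [9,12),[8,11),[7,10); WM=7; [3,6) fires=9 [4,7) fires=9
i=5 t=5 v=5: → [5,8),[4,7),[3,6); WM=7
i=6 t=11 v=7: → [11,14),[10,13),[9,12); WM=9; [5,8) fires=5 [6,9) fires=5
i=7 t=12 v=4: → [12,15),[11,14),[10,13); WM=10; [7,10) fires=9
i=8 t=6 v=9: DROP (t<10-2); WM=10
i=9 t=12 v=6: → [12,15),[11,14),[10,13); WM=10
i=10 t=13 v=3: → [13,16),[12,15),[11,14); WM=11; [8,11) fires=9
i=11 t=13 v=5: → [13,16),[12,15),[11,14); WM=11
i=12 t=15 v=4: → [15,18),[14,17),[13,16); WM=13; [9,12) fires=9 [10,13) fires=7
i=13 t=15 v=6: → [15,18),[14,17),[13,16); WM=13
i=14 t=16 v=7: → [16,19),[15,18),[14,17); WM=14; [11,14) fires=7
i=15 t=15 v=9: → [15,18),[14,17),[13,16); WM=14
i=16 t=17 v=7: → [17,20),[16,19),[15,18); WM=15; [12,15) fires=6
i=17 t=19 v=4: → [19,22),[18,21),[17,20); WM=17; [13,16) fires=9 [14,17) fires=9
i=18 t=21 v=5: → [21,24),[20,23),[19,22); WM=19; [15,18) fires=9 [16,19) fires=7
i=19 t=20 v=7: → [20,23),[19,22),[18,21); WM=19
i=20 t=23 v=3: → [23,26),[22,25),[21,24); WM=21; [17,20) fires=7 [18,21) fires=7
i=21 t=16 v=1: DROP (t<21-2); WM=21
i=22 t=26 v=9: → [26,29),[25,28),[24,27); WM=24; [19,22) fires=7 [20,23) fires=7 [21,24) fires=5
i=23 t=24 v=3: → [24,27),[23,26),[22,25); WM=24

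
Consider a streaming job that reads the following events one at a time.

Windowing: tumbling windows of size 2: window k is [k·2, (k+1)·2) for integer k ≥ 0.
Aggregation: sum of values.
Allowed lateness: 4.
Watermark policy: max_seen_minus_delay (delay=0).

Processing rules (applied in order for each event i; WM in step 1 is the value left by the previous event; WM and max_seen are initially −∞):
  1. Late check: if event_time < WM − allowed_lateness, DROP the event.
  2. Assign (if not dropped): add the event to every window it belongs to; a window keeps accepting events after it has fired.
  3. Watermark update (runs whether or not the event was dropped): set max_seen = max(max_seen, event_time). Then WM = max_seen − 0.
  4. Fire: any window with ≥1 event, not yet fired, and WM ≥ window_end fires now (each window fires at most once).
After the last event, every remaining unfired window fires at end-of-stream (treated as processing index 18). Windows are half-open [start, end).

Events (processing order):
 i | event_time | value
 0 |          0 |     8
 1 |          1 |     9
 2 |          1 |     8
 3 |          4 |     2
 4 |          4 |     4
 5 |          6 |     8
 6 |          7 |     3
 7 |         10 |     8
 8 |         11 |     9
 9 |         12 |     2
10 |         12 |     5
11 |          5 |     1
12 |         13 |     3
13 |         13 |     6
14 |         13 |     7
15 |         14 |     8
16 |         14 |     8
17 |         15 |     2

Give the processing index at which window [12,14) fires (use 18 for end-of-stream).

i=0 t=0 v=8: → [0,2); WM=0
i=1 t=1 v=9: → [0,2); WM=1
i=2 t=1 v=8: → [0,2); WM=1
i=3 t=4 v=2: → [4,6); WM=4; [0,2) fires=25
i=4 t=4 v=4: → [4,6); WM=4
i=5 t=6 v=8: → [6,8); WM=6; [4,6) fires=6
i=6 t=7 v=3: → [6,8); WM=7
i=7 t=10 v=8: → [10,12); WM=10; [6,8) fires=11
i=8 t=11 v=9: → [10,12); WM=11
i=9 t=12 v=2: → [12,14); WM=12; [10,12) fires=17
i=10 t=12 v=5: → [12,14); WM=12
i=11 t=5 v=1: DROP (t<12-4); WM=12
i=12 t=13 v=3: → [12,14); WM=13
i=13 t=13 v=6: → [12,14); WM=13
i=14 t=13 v=7: → [12,14); WM=13
i=15 t=14 v=8: → [14,16); WM=14; [12,14) fires=23
i=16 t=14 v=8: → [14,16); WM=14
i=17 t=15 v=2: → [14,16); WM=15

15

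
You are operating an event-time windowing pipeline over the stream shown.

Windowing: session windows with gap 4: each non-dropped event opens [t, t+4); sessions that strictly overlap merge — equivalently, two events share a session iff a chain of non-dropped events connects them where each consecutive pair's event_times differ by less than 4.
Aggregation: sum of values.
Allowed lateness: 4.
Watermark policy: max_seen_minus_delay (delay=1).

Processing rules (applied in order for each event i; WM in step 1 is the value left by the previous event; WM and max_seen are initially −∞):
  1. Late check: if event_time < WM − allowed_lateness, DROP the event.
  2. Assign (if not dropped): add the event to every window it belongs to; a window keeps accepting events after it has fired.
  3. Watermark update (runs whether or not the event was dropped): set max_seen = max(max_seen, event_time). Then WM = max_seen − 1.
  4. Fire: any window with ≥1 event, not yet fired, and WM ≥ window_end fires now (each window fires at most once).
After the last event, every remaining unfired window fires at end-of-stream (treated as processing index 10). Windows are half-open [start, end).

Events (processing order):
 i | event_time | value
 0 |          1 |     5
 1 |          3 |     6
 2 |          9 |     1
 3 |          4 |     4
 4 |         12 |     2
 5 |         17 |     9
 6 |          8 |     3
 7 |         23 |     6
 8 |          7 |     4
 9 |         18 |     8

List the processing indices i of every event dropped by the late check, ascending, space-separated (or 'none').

6 8

i=0 t=1 v=5: → [1,5); WM=0
i=1 t=3 v=6: → [1,7); WM=2
i=2 t=9 v=1: → [9,13); WM=8
i=3 t=4 v=4: → [1,8); WM=8
i=4 t=12 v=2: → [9,16); WM=11
i=5 t=17 v=9: → [17,21); WM=16
i=6 t=8 v=3: DROP (t<16-4); WM=16
i=7 t=23 v=6: → [23,27); WM=22
i=8 t=7 v=4: DROP (t<22-4); WM=22
i=9 t=18 v=8: → [17,22); WM=22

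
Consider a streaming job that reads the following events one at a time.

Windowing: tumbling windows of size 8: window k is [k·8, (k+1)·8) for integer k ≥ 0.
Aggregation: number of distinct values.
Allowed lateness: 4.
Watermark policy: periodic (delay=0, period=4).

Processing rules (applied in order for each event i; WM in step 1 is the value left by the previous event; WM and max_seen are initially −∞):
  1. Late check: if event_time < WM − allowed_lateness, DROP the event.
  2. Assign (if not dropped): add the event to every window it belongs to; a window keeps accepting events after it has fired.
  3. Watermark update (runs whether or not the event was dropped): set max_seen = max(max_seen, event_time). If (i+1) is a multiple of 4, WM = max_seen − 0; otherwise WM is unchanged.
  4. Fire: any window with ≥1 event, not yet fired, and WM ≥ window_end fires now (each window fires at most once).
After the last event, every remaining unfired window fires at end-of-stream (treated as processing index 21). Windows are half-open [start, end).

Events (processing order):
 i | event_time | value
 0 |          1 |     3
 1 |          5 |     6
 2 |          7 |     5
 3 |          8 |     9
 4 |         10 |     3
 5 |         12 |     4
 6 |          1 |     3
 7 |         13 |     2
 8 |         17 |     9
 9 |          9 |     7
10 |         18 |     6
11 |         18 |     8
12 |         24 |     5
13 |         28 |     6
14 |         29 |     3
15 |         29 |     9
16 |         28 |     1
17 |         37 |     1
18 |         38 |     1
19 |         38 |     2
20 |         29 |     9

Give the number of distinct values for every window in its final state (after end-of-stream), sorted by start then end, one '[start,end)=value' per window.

i=0 t=1 v=3: → [0,8); WM=−∞
i=1 t=5 v=6: → [0,8); WM=−∞
i=2 t=7 v=5: → [0,8); WM=−∞
i=3 t=8 v=9: → [8,16); WM=8; [0,8) fires=3
i=4 t=10 v=3: → [8,16); WM=8
i=5 t=12 v=4: → [8,16); WM=8
i=6 t=1 v=3: DROP (t<8-4); WM=8
i=7 t=13 v=2: → [8,16); WM=13
i=8 t=17 v=9: → [16,24); WM=13
i=9 t=9 v=7: → [8,16); WM=13
i=10 t=18 v=6: → [16,24); WM=13
i=11 t=18 v=8: → [16,24); WM=18; [8,16) fires=5
i=12 t=24 v=5: → [24,32); WM=18
i=13 t=28 v=6: → [24,32); WM=18
i=14 t=29 v=3: → [24,32); WM=18
i=15 t=29 v=9: → [24,32); WM=29; [16,24) fires=3
i=16 t=28 v=1: → [24,32); WM=29
i=17 t=37 v=1: → [32,40); WM=29
i=18 t=38 v=1: → [32,40); WM=29
i=19 t=38 v=2: → [32,40); WM=38; [24,32) fires=5
i=20 t=29 v=9: DROP (t<38-4); WM=38

[0,8)=3 [8,16)=5 [16,24)=3 [24,32)=5 [32,40)=2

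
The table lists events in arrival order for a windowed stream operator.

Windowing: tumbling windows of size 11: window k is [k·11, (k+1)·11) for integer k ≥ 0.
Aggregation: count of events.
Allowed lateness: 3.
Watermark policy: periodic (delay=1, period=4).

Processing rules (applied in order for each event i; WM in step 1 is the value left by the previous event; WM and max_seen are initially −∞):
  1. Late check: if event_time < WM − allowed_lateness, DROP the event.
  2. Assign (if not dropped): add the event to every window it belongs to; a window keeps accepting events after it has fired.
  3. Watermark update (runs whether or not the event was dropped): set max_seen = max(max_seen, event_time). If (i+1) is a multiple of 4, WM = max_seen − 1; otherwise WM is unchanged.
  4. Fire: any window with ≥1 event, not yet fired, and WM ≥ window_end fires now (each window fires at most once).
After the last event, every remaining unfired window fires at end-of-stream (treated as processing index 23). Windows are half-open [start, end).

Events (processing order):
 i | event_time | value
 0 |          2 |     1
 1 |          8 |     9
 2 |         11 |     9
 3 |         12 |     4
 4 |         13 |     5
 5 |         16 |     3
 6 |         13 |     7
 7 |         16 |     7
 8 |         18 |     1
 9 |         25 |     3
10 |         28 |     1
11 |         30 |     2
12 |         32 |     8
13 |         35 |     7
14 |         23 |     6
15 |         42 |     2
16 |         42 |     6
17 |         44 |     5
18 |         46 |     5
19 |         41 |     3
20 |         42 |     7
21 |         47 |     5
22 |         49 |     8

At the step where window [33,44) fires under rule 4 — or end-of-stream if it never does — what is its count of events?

4

i=0 t=2 v=1: → [0,11); WM=−∞
i=1 t=8 v=9: → [0,11); WM=−∞
i=2 t=11 v=9: → [11,22); WM=−∞
i=3 t=12 v=4: → [11,22); WM=11; [0,11) fires=2
i=4 t=13 v=5: → [11,22); WM=11
i=5 t=16 v=3: → [11,22); WM=11
i=6 t=13 v=7: → [11,22); WM=11
i=7 t=16 v=7: → [11,22); WM=15
i=8 t=18 v=1: → [11,22); WM=15
i=9 t=25 v=3: → [22,33); WM=15
i=10 t=28 v=1: → [22,33); WM=15
i=11 t=30 v=2: → [22,33); WM=29; [11,22) fires=7
i=12 t=32 v=8: → [22,33); WM=29
i=13 t=35 v=7: → [33,44); WM=29
i=14 t=23 v=6: DROP (t<29-3); WM=29
i=15 t=42 v=2: → [33,44); WM=41; [22,33) fires=4
i=16 t=42 v=6: → [33,44); WM=41
i=17 t=44 v=5: → [44,55); WM=41
i=18 t=46 v=5: → [44,55); WM=41
i=19 t=41 v=3: → [33,44); WM=45; [33,44) fires=4
i=20 t=42 v=7: → [33,44); WM=45
i=21 t=47 v=5: → [44,55); WM=45
i=22 t=49 v=8: → [44,55); WM=45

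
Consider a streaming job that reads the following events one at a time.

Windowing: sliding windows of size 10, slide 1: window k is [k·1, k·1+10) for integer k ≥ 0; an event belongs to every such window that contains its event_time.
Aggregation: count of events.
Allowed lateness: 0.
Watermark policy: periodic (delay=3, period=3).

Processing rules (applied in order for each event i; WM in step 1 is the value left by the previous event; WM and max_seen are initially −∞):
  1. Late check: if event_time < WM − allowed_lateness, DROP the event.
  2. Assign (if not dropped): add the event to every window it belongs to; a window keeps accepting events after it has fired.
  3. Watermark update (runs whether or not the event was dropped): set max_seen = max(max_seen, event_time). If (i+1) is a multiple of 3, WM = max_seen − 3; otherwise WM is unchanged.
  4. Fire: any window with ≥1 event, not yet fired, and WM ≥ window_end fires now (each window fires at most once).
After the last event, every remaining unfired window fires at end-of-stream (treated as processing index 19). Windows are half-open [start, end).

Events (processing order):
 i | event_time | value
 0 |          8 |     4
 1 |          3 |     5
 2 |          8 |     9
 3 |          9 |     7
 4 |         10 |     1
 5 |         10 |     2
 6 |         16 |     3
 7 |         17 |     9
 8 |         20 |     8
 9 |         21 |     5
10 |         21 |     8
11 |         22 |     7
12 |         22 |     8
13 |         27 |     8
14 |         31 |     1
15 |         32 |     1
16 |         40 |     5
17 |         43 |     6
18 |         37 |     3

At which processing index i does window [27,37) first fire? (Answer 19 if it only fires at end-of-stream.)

17

i=0 t=8 v=4: → [8,18),[7,17),[6,16),[5,15),[4,14),[3,13),[2,12),[1,11),[0,10); WM=−∞
i=1 t=3 v=5: → [3,13),[2,12),[1,11),[0,10); WM=−∞
i=2 t=8 v=9: → [8,18),[7,17),[6,16),[5,15),[4,14),[3,13),[2,12),[1,11),[0,10); WM=5
i=3 t=9 v=7: → [9,19),[8,18),[7,17),[6,16),[5,15),[4,14),[3,13),[2,12),[1,11),[0,10); WM=5
i=4 t=10 v=1: → [10,20),[9,19),[8,18),[7,17),[6,16),[5,15),[4,14),[3,13),[2,12),[1,11); WM=5
i=5 t=10 v=2: → [10,20),[9,19),[8,18),[7,17),[6,16),[5,15),[4,14),[3,13),[2,12),[1,11); WM=7
i=6 t=16 v=3: → [16,26),[15,25),[14,24),[13,23),[12,22),[11,21),[10,20),[9,19),[8,18),[7,17); WM=7
i=7 t=17 v=9: → [17,27),[16,26),[15,25),[14,24),[13,23),[12,22),[11,21),[10,20),[9,19),[8,18); WM=7
i=8 t=20 v=8: → [20,30),[19,29),[18,28),[17,27),[16,26),[15,25),[14,24),[13,23),[12,22),[11,21); WM=17; [0,10) fires=4 [1,11) fires=6 [2,12) fires=6 [3,13) fires=6 [4,14) fires=5 [5,15) fires=5 [6,16) fires=5 [7,17) fires=6
i=9 t=21 v=5: → [21,31),[20,30),[19,29),[18,28),[17,27),[16,26),[15,25),[14,24),[13,23),[12,22); WM=17
i=10 t=21 v=8: → [21,31),[20,30),[19,29),[18,28),[17,27),[16,26),[15,25),[14,24),[13,23),[12,22); WM=17
i=11 t=22 v=7: → [22,32),[21,31),[20,30),[19,29),[18,28),[17,27),[16,26),[15,25),[14,24),[13,23); WM=19; [8,18) fires=7 [9,19) fires=5
i=12 t=22 v=8: → [22,32),[21,31),[20,30),[19,29),[18,28),[17,27),[16,26),[15,25),[14,24),[13,23); WM=19
i=13 t=27 v=8: → [27,37),[26,36),[25,35),[24,34),[23,33),[22,32),[21,31),[20,30),[19,29),[18,28); WM=19
i=14 t=31 v=1: → [31,41),[30,40),[29,39),[28,38),[27,37),[26,36),[25,35),[24,34),[23,33),[22,32); WM=28; [10,20) fires=4 [11,21) fires=3 [12,22) fires=5 [13,23) fires=7 [14,24) fires=7 [15,25) fires=7 [16,26) fires=7 [17,27) fires=6 [18,28) fires=6
i=15 t=32 v=1: → [32,42),[31,41),[30,40),[29,39),[28,38),[27,37),[26,36),[25,35),[24,34),[23,33); WM=28
i=16 t=40 v=5: → [40,50),[39,49),[38,48),[37,47),[36,46),[35,45),[34,44),[33,43),[32,42),[31,41); WM=28
i=17 t=43 v=6: → [43,53),[42,52),[41,51),[40,50),[39,49),[38,48),[37,47),[36,46),[35,45),[34,44); WM=40; [19,29) fires=6 [20,30) fires=6 [21,31) fires=5 [22,32) fires=4 [23,33) fires=3 [24,34) fires=3 [25,35) fires=3 [26,36) fires=3 [27,37) fires=3 [28,38) fires=2 [29,39) fires=2 [30,40) fires=2
i=18 t=37 v=3: DROP (t<40-0); WM=40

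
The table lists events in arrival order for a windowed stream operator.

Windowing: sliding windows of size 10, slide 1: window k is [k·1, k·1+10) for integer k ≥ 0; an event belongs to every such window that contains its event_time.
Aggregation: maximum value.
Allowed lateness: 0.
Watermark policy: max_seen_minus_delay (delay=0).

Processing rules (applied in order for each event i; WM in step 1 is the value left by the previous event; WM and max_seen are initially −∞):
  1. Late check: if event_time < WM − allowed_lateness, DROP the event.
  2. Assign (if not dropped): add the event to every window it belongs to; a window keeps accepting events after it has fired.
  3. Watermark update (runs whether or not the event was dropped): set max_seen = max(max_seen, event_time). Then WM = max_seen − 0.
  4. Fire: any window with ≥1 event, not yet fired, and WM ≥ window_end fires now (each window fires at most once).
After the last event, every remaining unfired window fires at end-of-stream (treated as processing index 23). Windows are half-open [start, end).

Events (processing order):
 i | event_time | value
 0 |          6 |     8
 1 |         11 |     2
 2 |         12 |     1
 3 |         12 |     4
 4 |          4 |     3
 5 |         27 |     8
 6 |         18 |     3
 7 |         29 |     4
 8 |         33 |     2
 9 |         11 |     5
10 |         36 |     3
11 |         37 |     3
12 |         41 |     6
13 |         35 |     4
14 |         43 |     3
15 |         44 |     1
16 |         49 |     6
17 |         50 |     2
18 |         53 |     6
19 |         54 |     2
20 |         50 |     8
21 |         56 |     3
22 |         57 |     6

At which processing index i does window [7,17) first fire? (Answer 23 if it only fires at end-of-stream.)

5

i=0 t=6 v=8: → [6,16),[5,15),[4,14),[3,13),[2,12),[1,11),[0,10); WM=6
i=1 t=11 v=2: → [11,21),[10,20),[9,19),[8,18),[7,17),[6,16),[5,15),[4,14),[3,13),[2,12); WM=11; [0,10) fires=8 [1,11) fires=8
i=2 t=12 v=1: → [12,22),[11,21),[10,20),[9,19),[8,18),[7,17),[6,16),[5,15),[4,14),[3,13); WM=12; [2,12) fires=8
i=3 t=12 v=4: → [12,22),[11,21),[10,20),[9,19),[8,18),[7,17),[6,16),[5,15),[4,14),[3,13); WM=12
i=4 t=4 v=3: DROP (t<12-0); WM=12
i=5 t=27 v=8: → [27,37),[26,36),[25,35),[24,34),[23,33),[22,32),[21,31),[20,30),[19,29),[18,28); WM=27; [3,13) fires=8 [4,14) fires=8 [5,15) fires=8 [6,16) fires=8 [7,17) fires=4 [8,18) fires=4 [9,19) fires=4 [10,20) fires=4 [11,21) fires=4 [12,22) fires=4
i=6 t=18 v=3: DROP (t<27-0); WM=27
i=7 t=29 v=4: → [29,39),[28,38),[27,37),[26,36),[25,35),[24,34),[23,33),[22,32),[21,31),[20,30); WM=29; [18,28) fires=8 [19,29) fires=8
i=8 t=33 v=2: → [33,43),[32,42),[31,41),[30,40),[29,39),[28,38),[27,37),[26,36),[25,35),[24,34); WM=33; [20,30) fires=8 [21,31) fires=8 [22,32) fires=8 [23,33) fires=8
i=9 t=11 v=5: DROP (t<33-0); WM=33
i=10 t=36 v=3: → [36,46),[35,45),[34,44),[33,43),[32,42),[31,41),[30,40),[29,39),[28,38),[27,37); WM=36; [24,34) fires=8 [25,35) fires=8 [26,36) fires=8
i=11 t=37 v=3: → [37,47),[36,46),[35,45),[34,44),[33,43),[32,42),[31,41),[30,40),[29,39),[28,38); WM=37; [27,37) fires=8
i=12 t=41 v=6: → [41,51),[40,50),[39,49),[38,48),[37,47),[36,46),[35,45),[34,44),[33,43),[32,42); WM=41; [28,38) fires=4 [29,39) fires=4 [30,40) fires=3 [31,41) fires=3
i=13 t=35 v=4: DROP (t<41-0); WM=41
i=14 t=43 v=3: → [43,53),[42,52),[41,51),[40,50),[39,49),[38,48),[37,47),[36,46),[35,45),[34,44); WM=43; [32,42) fires=6 [33,43) fires=6
i=15 t=44 v=1: → [44,54),[43,53),[42,52),[41,51),[40,50),[39,49),[38,48),[37,47),[36,46),[35,45); WM=44; [34,44) fires=6
i=16 t=49 v=6: → [49,59),[48,58),[47,57),[46,56),[45,55),[44,54),[43,53),[42,52),[41,51),[40,50); WM=49; [35,45) fires=6 [36,46) fires=6 [37,47) fires=6 [38,48) fires=6 [39,49) fires=6
i=17 t=50 v=2: → [50,60),[49,59),[48,58),[47,57),[46,56),[45,55),[44,54),[43,53),[42,52),[41,51); WM=50; [40,50) fires=6
i=18 t=53 v=6: → [53,63),[52,62),[51,61),[50,60),[49,59),[48,58),[47,57),[46,56),[45,55),[44,54); WM=53; [41,51) fires=6 [42,52) fires=6 [43,53) fires=6
i=19 t=54 v=2: → [54,64),[53,63),[52,62),[51,61),[50,60),[49,59),[48,58),[47,57),[46,56),[45,55); WM=54; [44,54) fires=6
i=20 t=50 v=8: DROP (t<54-0); WM=54
i=21 t=56 v=3: → [56,66),[55,65),[54,64),[53,63),[52,62),[51,61),[50,60),[49,59),[48,58),[47,57); WM=56; [45,55) fires=6 [46,56) fires=6
i=22 t=57 v=6: → [57,67),[56,66),[55,65),[54,64),[53,63),[52,62),[51,61),[50,60),[49,59),[48,58); WM=57; [47,57) fires=6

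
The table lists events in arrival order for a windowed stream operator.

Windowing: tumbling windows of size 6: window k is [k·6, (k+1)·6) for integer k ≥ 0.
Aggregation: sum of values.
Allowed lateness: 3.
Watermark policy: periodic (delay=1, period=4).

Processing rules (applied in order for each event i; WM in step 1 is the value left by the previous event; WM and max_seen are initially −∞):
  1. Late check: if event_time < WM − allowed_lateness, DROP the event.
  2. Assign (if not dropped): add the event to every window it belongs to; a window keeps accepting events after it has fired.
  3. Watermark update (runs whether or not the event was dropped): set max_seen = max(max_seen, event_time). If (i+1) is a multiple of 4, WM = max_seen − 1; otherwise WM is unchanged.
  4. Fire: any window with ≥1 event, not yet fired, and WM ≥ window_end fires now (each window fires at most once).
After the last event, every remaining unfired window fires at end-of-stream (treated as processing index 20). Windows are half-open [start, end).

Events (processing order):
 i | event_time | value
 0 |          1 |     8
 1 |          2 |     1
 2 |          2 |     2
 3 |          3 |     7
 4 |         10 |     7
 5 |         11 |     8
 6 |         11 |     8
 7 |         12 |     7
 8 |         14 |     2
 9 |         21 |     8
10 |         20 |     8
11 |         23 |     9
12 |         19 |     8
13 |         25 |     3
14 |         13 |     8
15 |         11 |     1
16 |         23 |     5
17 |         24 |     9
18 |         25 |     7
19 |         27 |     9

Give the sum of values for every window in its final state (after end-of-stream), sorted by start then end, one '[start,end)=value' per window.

[0,6)=18 [6,12)=23 [12,18)=9 [18,24)=38 [24,30)=28

i=0 t=1 v=8: → [0,6); WM=−∞
i=1 t=2 v=1: → [0,6); WM=−∞
i=2 t=2 v=2: → [0,6); WM=−∞
i=3 t=3 v=7: → [0,6); WM=2
i=4 t=10 v=7: → [6,12); WM=2
i=5 t=11 v=8: → [6,12); WM=2
i=6 t=11 v=8: → [6,12); WM=2
i=7 t=12 v=7: → [12,18); WM=11; [0,6) fires=18
i=8 t=14 v=2: → [12,18); WM=11
i=9 t=21 v=8: → [18,24); WM=11
i=10 t=20 v=8: → [18,24); WM=11
i=11 t=23 v=9: → [18,24); WM=22; [6,12) fires=23 [12,18) fires=9
i=12 t=19 v=8: → [18,24); WM=22
i=13 t=25 v=3: → [24,30); WM=22
i=14 t=13 v=8: DROP (t<22-3); WM=22
i=15 t=11 v=1: DROP (t<22-3); WM=24; [18,24) fires=33
i=16 t=23 v=5: → [18,24); WM=24
i=17 t=24 v=9: → [24,30); WM=24
i=18 t=25 v=7: → [24,30); WM=24
i=19 t=27 v=9: → [24,30); WM=26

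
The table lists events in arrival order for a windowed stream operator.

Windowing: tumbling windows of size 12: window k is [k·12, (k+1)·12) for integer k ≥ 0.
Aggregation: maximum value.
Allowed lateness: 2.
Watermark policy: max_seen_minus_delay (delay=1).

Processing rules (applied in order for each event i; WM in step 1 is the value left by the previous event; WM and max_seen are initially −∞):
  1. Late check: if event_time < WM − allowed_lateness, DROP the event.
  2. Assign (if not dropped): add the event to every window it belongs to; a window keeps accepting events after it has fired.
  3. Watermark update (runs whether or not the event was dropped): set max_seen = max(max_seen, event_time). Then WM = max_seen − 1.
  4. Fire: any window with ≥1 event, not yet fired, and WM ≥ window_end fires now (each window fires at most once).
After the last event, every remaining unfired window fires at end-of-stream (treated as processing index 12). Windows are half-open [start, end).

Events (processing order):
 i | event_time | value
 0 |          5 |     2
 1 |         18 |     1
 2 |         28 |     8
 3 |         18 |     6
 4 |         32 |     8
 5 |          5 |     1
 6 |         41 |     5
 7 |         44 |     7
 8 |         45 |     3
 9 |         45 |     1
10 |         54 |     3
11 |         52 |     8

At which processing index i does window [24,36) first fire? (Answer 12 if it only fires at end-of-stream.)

6

i=0 t=5 v=2: → [0,12); WM=4
i=1 t=18 v=1: → [12,24); WM=17; [0,12) fires=2
i=2 t=28 v=8: → [24,36); WM=27; [12,24) fires=1
i=3 t=18 v=6: DROP (t<27-2); WM=27
i=4 t=32 v=8: → [24,36); WM=31
i=5 t=5 v=1: DROP (t<31-2); WM=31
i=6 t=41 v=5: → [36,48); WM=40; [24,36) fires=8
i=7 t=44 v=7: → [36,48); WM=43
i=8 t=45 v=3: → [36,48); WM=44
i=9 t=45 v=1: → [36,48); WM=44
i=10 t=54 v=3: → [48,60); WM=53; [36,48) fires=7
i=11 t=52 v=8: → [48,60); WM=53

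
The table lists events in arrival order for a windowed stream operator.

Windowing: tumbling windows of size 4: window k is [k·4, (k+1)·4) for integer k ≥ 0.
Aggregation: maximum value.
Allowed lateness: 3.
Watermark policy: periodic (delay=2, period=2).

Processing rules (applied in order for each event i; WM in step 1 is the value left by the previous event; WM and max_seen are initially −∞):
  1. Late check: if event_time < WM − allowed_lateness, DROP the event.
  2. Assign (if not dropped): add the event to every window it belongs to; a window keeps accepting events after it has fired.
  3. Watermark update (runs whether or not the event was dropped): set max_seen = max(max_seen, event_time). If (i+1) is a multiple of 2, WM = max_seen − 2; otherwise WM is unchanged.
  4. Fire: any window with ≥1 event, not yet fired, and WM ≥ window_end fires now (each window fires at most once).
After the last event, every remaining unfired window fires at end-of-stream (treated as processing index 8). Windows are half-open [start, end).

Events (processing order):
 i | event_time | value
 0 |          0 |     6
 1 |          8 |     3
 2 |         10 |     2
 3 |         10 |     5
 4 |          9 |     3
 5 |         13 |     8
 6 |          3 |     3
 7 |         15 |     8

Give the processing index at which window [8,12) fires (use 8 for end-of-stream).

7

i=0 t=0 v=6: → [0,4); WM=−∞
i=1 t=8 v=3: → [8,12); WM=6; [0,4) fires=6
i=2 t=10 v=2: → [8,12); WM=6
i=3 t=10 v=5: → [8,12); WM=8
i=4 t=9 v=3: → [8,12); WM=8
i=5 t=13 v=8: → [12,16); WM=11
i=6 t=3 v=3: DROP (t<11-3); WM=11
i=7 t=15 v=8: → [12,16); WM=13; [8,12) fires=5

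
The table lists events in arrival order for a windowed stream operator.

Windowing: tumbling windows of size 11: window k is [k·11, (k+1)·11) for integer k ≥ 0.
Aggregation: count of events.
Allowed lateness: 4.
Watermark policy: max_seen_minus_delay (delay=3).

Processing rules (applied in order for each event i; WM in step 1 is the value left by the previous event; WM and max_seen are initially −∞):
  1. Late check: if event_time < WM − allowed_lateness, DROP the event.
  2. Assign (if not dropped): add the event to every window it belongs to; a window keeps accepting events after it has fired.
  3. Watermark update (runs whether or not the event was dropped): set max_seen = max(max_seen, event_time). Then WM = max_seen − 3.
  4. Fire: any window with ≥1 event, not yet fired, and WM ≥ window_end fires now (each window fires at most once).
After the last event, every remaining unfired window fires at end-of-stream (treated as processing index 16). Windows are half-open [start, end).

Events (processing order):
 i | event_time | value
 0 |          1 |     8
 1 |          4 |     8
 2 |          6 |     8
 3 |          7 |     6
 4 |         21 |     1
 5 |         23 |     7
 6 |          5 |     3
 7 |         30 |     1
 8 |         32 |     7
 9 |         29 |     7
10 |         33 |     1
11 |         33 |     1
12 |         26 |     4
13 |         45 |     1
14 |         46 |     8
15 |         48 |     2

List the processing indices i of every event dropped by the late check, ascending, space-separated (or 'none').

i=0 t=1 v=8: → [0,11); WM=-2
i=1 t=4 v=8: → [0,11); WM=1
i=2 t=6 v=8: → [0,11); WM=3
i=3 t=7 v=6: → [0,11); WM=4
i=4 t=21 v=1: → [11,22); WM=18; [0,11) fires=4
i=5 t=23 v=7: → [22,33); WM=20
i=6 t=5 v=3: DROP (t<20-4); WM=20
i=7 t=30 v=1: → [22,33); WM=27; [11,22) fires=1
i=8 t=32 v=7: → [22,33); WM=29
i=9 t=29 v=7: → [22,33); WM=29
i=10 t=33 v=1: → [33,44); WM=30
i=11 t=33 v=1: → [33,44); WM=30
i=12 t=26 v=4: → [22,33); WM=30
i=13 t=45 v=1: → [44,55); WM=42; [22,33) fires=5
i=14 t=46 v=8: → [44,55); WM=43
i=15 t=48 v=2: → [44,55); WM=45; [33,44) fires=2

6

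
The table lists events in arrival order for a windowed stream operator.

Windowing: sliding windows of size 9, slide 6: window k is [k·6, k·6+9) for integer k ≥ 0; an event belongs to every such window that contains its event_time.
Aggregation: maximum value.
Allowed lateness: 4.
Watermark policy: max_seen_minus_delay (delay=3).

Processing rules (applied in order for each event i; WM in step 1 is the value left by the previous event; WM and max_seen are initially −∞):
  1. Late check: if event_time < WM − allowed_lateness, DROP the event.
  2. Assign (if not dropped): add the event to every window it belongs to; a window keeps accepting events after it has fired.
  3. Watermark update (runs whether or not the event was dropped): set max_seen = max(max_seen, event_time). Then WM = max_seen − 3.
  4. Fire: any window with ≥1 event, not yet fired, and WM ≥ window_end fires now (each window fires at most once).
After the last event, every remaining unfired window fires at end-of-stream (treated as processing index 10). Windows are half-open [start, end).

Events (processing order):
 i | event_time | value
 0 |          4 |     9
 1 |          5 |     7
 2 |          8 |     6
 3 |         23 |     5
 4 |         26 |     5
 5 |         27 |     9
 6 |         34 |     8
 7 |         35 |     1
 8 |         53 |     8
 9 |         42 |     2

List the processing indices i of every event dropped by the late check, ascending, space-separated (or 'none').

i=0 t=4 v=9: → [0,9); WM=1
i=1 t=5 v=7: → [0,9); WM=2
i=2 t=8 v=6: → [6,15),[0,9); WM=5
i=3 t=23 v=5: → [18,27); WM=20; [0,9) fires=9 [6,15) fires=6
i=4 t=26 v=5: → [24,33),[18,27); WM=23
i=5 t=27 v=9: → [24,33); WM=24
i=6 t=34 v=8: → [30,39); WM=31; [18,27) fires=5
i=7 t=35 v=1: → [30,39); WM=32
i=8 t=53 v=8: → [48,57); WM=50; [24,33) fires=9 [30,39) fires=8
i=9 t=42 v=2: DROP (t<50-4); WM=50

9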